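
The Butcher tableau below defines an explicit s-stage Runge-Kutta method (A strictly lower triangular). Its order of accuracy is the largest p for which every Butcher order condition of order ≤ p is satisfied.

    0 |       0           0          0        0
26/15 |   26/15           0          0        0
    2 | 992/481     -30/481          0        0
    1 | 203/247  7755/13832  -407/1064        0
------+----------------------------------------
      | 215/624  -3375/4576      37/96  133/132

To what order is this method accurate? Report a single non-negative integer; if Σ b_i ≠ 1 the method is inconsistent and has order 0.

b = (215/624, -3375/4576, 37/96, 133/132)
c = (0, 26/15, 2, 1)
Ac = (0, 0, -4/37, 55/266)
Σ b_i: 215/624·1 + (-3375/4576)·1 + 37/96·1 + 133/132·1 = 1 ✓
b·c: (-3375/4576)·26/15 + 37/96·2 + 133/132·1 = 1/2 ✓
b·c²: (-3375/4576)·676/225 + 37/96·4 + 133/132·1 = 1/3 ✓
b·Ac: 37/96·(-4/37) + 133/132·55/266 = 1/6 ✓
b·c³: (-3375/4576)·17576/3375 + 37/96·8 + 133/132·1 = 1/4 ✓
b·(c∘Ac): 37/96·(-8/37) + 133/132·55/266 = 1/8 ✓
b·Ac²: 37/96·(-104/555) + 133/132·44/285 = 1/12 ✓
b·A²c: 133/132·11/266 = 1/24 ✓; 4 stages ⇒ order 4.

4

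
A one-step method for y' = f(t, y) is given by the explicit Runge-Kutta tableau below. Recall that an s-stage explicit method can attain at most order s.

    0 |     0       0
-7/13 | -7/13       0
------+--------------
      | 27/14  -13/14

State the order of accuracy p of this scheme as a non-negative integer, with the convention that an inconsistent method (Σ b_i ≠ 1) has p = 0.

2

b = (27/14, -13/14)
c = (0, -7/13)
Σ b_i: 27/14·1 + (-13/14)·1 = 1 ✓
b·c: (-13/14)·(-7/13) = 1/2 ✓; 2 stages ⇒ order 2.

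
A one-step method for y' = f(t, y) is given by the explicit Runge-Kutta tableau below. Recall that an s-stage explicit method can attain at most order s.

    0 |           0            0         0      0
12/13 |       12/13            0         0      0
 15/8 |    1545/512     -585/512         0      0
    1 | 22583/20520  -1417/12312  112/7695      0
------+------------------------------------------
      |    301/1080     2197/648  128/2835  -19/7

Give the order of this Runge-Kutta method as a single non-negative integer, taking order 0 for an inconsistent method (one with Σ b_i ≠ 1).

b = (301/1080, 2197/648, 128/2835, -19/7)
c = (0, 12/13, 15/8, 1)
Ac = (0, 0, -135/128, -3/38)
Σ b_i: 301/1080·1 + 2197/648·1 + 128/2835·1 + (-19/7)·1 = 1 ✓
b·c: 2197/648·12/13 + 128/2835·15/8 + (-19/7)·1 = 1/2 ✓
b·c²: 2197/648·144/169 + 128/2835·225/64 + (-19/7)·1 = 1/3 ✓
b·Ac: 128/2835·(-135/128) + (-19/7)·(-3/38) = 1/6 ✓
b·c³: 2197/648·1728/2197 + 128/2835·3375/512 + (-19/7)·1 = 1/4 ✓
b·(c∘Ac): 128/2835·(-2025/1024) + (-19/7)·(-3/38) = 1/8 ✓
b·Ac²: 128/2835·(-405/416) + (-19/7)·(-139/2964) = 1/12 ✓
b·A²c: (-19/7)·(-7/456) = 1/24 ✓; 4 stages ⇒ order 4.

4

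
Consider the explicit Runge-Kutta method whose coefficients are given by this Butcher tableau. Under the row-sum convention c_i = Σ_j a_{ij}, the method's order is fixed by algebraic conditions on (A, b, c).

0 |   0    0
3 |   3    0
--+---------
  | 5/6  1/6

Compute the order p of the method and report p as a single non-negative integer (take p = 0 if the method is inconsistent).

b = (5/6, 1/6)
c = (0, 3)
Σ b_i: 5/6·1 + 1/6·1 = 1 ✓
b·c: 1/6·3 = 1/2 ✓; 2 stages ⇒ order 2.

2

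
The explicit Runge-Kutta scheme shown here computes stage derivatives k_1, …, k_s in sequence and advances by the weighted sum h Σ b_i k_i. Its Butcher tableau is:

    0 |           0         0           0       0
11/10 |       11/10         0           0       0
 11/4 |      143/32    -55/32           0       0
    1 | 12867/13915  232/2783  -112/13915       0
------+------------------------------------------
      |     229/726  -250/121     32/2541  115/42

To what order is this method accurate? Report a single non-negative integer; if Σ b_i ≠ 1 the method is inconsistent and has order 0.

b = (229/726, -250/121, 32/2541, 115/42)
c = (0, 11/10, 11/4, 1)
Ac = (0, 0, -121/64, 8/115)
Σ b_i: 229/726·1 + (-250/121)·1 + 32/2541·1 + 115/42·1 = 1 ✓
b·c: (-250/121)·11/10 + 32/2541·11/4 + 115/42·1 = 1/2 ✓
b·c²: (-250/121)·121/100 + 32/2541·121/16 + 115/42·1 = 1/3 ✓
b·Ac: 32/2541·(-121/64) + 115/42·8/115 = 1/6 ✓
b·c³: (-250/121)·1331/1000 + 32/2541·1331/64 + 115/42·1 = 1/4 ✓
b·(c∘Ac): 32/2541·(-1331/256) + 115/42·8/115 = 1/8 ✓
b·Ac²: 32/2541·(-1331/640) + 115/42·1/25 = 1/12 ✓
b·A²c: 115/42·7/460 = 1/24 ✓; 4 stages ⇒ order 4.

4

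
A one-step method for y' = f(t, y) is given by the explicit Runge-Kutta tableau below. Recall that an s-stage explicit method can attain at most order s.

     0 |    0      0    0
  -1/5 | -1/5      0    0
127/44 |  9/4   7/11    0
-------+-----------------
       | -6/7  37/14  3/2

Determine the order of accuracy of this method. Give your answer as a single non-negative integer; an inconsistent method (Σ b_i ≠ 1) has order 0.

b = (-6/7, 37/14, 3/2)
c = (0, -1/5, 127/44)
Ac = (0, 0, -7/55)
Σ b_i: (-6/7)·1 + 37/14·1 + 3/2·1 = 23/7 ≠ 1 ⇒ order 0.

0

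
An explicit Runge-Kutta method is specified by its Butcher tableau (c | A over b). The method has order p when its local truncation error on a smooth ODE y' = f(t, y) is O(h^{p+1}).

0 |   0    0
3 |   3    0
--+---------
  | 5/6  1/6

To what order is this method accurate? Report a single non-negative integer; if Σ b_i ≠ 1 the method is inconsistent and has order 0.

2

b = (5/6, 1/6)
c = (0, 3)
Σ b_i: 5/6·1 + 1/6·1 = 1 ✓
b·c: 1/6·3 = 1/2 ✓; 2 stages ⇒ order 2.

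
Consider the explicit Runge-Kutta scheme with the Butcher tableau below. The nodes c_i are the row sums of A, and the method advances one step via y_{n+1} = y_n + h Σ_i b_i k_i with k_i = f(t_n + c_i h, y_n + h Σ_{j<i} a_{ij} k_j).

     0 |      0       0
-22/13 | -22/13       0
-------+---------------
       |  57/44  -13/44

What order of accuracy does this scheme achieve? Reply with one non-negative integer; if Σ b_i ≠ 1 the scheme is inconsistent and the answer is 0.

2

b = (57/44, -13/44)
c = (0, -22/13)
Σ b_i: 57/44·1 + (-13/44)·1 = 1 ✓
b·c: (-13/44)·(-22/13) = 1/2 ✓; 2 stages ⇒ order 2.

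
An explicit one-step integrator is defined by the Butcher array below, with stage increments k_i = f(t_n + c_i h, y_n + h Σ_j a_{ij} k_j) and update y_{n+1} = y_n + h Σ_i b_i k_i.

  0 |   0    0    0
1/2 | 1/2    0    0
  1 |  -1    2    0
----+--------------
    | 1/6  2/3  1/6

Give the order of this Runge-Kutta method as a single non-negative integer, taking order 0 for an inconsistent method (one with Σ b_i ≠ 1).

3

b = (1/6, 2/3, 1/6)
c = (0, 1/2, 1)
Ac = (0, 0, 1)
Σ b_i: 1/6·1 + 2/3·1 + 1/6·1 = 1 ✓
b·c: 2/3·1/2 + 1/6·1 = 1/2 ✓
b·c²: 2/3·1/4 + 1/6·1 = 1/3 ✓
b·Ac: 1/6·1 = 1/6 ✓; 3 stages ⇒ order 3.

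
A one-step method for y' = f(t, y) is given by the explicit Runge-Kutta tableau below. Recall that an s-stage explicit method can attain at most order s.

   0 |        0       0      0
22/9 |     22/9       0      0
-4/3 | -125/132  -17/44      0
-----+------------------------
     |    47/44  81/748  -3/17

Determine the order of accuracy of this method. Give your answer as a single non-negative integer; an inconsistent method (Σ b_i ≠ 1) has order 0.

b = (47/44, 81/748, -3/17)
c = (0, 22/9, -4/3)
Ac = (0, 0, -17/18)
Σ b_i: 47/44·1 + 81/748·1 + (-3/17)·1 = 1 ✓
b·c: 81/748·22/9 + (-3/17)·(-4/3) = 1/2 ✓
b·c²: 81/748·484/81 + (-3/17)·16/9 = 1/3 ✓
b·Ac: (-3/17)·(-17/18) = 1/6 ✓; 3 stages ⇒ order 3.

3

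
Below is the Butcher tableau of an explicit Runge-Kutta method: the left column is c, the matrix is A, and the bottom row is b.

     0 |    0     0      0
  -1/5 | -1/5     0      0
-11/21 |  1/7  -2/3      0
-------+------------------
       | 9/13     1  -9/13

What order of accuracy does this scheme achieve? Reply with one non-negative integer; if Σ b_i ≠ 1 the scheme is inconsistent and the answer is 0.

b = (9/13, 1, -9/13)
c = (0, -1/5, -11/21)
Ac = (0, 0, 2/15)
Σ b_i: 9/13·1 + 1·1 + (-9/13)·1 = 1 ✓
b·c: 1·(-1/5) + (-9/13)·(-11/21) = 74/455 ≠ 1/2 ⇒ order 1.

1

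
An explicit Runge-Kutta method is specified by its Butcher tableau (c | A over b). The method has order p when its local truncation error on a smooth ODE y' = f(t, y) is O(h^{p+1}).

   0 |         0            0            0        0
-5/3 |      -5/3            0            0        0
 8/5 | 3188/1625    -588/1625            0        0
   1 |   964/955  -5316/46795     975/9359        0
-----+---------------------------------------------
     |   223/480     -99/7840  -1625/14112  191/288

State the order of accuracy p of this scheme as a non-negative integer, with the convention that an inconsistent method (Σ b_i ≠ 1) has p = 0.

4

b = (223/480, -99/7840, -1625/14112, 191/288)
c = (0, -5/3, 8/5, 1)
Ac = (0, 0, 196/325, 68/191)
Σ b_i: 223/480·1 + (-99/7840)·1 + (-1625/14112)·1 + 191/288·1 = 1 ✓
b·c: (-99/7840)·(-5/3) + (-1625/14112)·8/5 + 191/288·1 = 1/2 ✓
b·c²: (-99/7840)·25/9 + (-1625/14112)·64/25 + 191/288·1 = 1/3 ✓
b·Ac: (-1625/14112)·196/325 + 191/288·68/191 = 1/6 ✓
b·c³: (-99/7840)·(-125/27) + (-1625/14112)·512/125 + 191/288·1 = 1/4 ✓
b·(c∘Ac): (-1625/14112)·1568/1625 + 191/288·68/191 = 1/8 ✓
b·Ac²: (-1625/14112)·(-196/195) + 191/288·(-28/573) = 1/12 ✓
b·A²c: 191/288·12/191 = 1/24 ✓; 4 stages ⇒ order 4.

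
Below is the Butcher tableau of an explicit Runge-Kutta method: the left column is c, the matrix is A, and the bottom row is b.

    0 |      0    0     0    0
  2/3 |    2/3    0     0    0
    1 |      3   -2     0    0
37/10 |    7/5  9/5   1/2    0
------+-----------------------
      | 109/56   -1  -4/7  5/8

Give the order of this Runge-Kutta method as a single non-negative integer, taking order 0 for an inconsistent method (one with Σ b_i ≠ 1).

b = (109/56, -1, -4/7, 5/8)
c = (0, 2/3, 1, 37/10)
Ac = (0, 0, -4/3, 17/10)
Σ b_i: 109/56·1 + (-1)·1 + (-4/7)·1 + 5/8·1 = 1 ✓
b·c: (-1)·2/3 + (-4/7)·1 + 5/8·37/10 = 361/336 ≠ 1/2 ⇒ order 1.

1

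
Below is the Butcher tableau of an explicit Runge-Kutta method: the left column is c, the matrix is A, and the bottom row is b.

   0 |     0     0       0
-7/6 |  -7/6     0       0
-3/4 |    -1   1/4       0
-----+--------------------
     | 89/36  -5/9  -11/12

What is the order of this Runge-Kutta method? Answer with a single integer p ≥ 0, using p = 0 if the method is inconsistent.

1

b = (89/36, -5/9, -11/12)
c = (0, -7/6, -3/4)
Ac = (0, 0, -7/24)
Σ b_i: 89/36·1 + (-5/9)·1 + (-11/12)·1 = 1 ✓
b·c: (-5/9)·(-7/6) + (-11/12)·(-3/4) = 577/432 ≠ 1/2 ⇒ order 1.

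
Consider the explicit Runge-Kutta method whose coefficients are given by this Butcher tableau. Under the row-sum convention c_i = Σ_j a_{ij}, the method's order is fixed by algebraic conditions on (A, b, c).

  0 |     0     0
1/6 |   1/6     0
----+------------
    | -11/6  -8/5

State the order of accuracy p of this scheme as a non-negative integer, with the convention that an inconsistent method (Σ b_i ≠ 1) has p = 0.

0

b = (-11/6, -8/5)
c = (0, 1/6)
Σ b_i: (-11/6)·1 + (-8/5)·1 = -103/30 ≠ 1 ⇒ order 0.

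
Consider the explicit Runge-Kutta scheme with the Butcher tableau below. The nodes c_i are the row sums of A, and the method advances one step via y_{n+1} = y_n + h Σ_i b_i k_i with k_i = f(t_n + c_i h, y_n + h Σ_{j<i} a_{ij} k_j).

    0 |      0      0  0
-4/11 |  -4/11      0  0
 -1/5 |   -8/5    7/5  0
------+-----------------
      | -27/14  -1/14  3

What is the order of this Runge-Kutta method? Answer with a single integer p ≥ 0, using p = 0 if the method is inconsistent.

1

b = (-27/14, -1/14, 3)
c = (0, -4/11, -1/5)
Ac = (0, 0, -28/55)
Σ b_i: (-27/14)·1 + (-1/14)·1 + 3·1 = 1 ✓
b·c: (-1/14)·(-4/11) + 3·(-1/5) = -221/385 ≠ 1/2 ⇒ order 1.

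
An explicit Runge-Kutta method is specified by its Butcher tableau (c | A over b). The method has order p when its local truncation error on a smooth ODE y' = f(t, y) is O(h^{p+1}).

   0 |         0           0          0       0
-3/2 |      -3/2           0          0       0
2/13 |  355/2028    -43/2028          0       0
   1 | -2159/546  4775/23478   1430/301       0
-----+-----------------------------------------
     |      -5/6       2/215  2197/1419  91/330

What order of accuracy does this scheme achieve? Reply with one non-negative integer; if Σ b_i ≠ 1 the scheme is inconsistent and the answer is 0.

4

b = (-5/6, 2/215, 2197/1419, 91/330)
c = (0, -3/2, 2/13, 1)
Ac = (0, 0, 43/1352, 155/364)
Σ b_i: (-5/6)·1 + 2/215·1 + 2197/1419·1 + 91/330·1 = 1 ✓
b·c: 2/215·(-3/2) + 2197/1419·2/13 + 91/330·1 = 1/2 ✓
b·c²: 2/215·9/4 + 2197/1419·4/169 + 91/330·1 = 1/3 ✓
b·Ac: 2197/1419·43/1352 + 91/330·155/364 = 1/6 ✓
b·c³: 2/215·(-27/8) + 2197/1419·8/2197 + 91/330·1 = 1/4 ✓
b·(c∘Ac): 2197/1419·43/8788 + 91/330·155/364 = 1/8 ✓
b·Ac²: 2197/1419·(-129/2704) + 91/330·415/728 = 1/12 ✓
b·A²c: 91/330·55/364 = 1/24 ✓; 4 stages ⇒ order 4.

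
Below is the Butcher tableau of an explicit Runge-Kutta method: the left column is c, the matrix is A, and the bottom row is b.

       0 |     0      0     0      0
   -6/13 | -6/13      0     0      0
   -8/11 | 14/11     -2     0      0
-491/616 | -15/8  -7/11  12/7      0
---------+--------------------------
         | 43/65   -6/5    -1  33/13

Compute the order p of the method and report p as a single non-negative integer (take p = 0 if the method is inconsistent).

1

b = (43/65, -6/5, -1, 33/13)
c = (0, -6/13, -8/11, -491/616)
Ac = (0, 0, 12/13, -954/1001)
Σ b_i: 43/65·1 + (-6/5)·1 + (-1)·1 + 33/13·1 = 1 ✓
b·c: (-6/5)·(-6/13) + (-1)·(-8/11) + 33/13·(-491/616) = -29719/40040 ≠ 1/2 ⇒ order 1.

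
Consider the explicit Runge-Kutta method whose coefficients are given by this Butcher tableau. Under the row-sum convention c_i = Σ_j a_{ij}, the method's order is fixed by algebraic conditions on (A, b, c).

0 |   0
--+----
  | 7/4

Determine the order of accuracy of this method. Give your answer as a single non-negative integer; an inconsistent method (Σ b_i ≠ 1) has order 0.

0

b = (7/4)
c = (0)
Σ b_i: 7/4·1 = 7/4 ≠ 1 ⇒ order 0.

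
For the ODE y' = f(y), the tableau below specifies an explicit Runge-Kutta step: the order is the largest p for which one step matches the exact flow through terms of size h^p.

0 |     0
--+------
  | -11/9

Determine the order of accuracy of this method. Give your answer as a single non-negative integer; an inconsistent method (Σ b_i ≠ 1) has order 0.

0

b = (-11/9)
c = (0)
Σ b_i: (-11/9)·1 = -11/9 ≠ 1 ⇒ order 0.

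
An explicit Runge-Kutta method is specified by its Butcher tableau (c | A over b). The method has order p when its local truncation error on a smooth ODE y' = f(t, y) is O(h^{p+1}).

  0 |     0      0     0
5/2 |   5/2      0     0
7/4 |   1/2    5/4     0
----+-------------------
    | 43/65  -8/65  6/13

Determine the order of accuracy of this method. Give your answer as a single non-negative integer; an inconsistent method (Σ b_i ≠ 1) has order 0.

b = (43/65, -8/65, 6/13)
c = (0, 5/2, 7/4)
Ac = (0, 0, 25/8)
Σ b_i: 43/65·1 + (-8/65)·1 + 6/13·1 = 1 ✓
b·c: (-8/65)·5/2 + 6/13·7/4 = 1/2 ✓
b·c²: (-8/65)·25/4 + 6/13·49/16 = 67/104 ≠ 1/3 ⇒ order 2.
b·Ac: 6/13·25/8 = 75/52 ≠ 1/6

2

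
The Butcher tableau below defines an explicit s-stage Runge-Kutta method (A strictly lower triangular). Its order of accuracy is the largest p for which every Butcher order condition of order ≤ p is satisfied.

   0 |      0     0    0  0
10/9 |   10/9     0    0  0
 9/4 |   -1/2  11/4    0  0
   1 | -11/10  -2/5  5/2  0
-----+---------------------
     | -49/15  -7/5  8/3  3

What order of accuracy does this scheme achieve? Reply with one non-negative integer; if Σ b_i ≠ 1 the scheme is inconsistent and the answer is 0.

1

b = (-49/15, -7/5, 8/3, 3)
c = (0, 10/9, 9/4, 1)
Ac = (0, 0, 55/18, 373/72)
Σ b_i: (-49/15)·1 + (-7/5)·1 + 8/3·1 + 3·1 = 1 ✓
b·c: (-7/5)·10/9 + 8/3·9/4 + 3·1 = 67/9 ≠ 1/2 ⇒ order 1.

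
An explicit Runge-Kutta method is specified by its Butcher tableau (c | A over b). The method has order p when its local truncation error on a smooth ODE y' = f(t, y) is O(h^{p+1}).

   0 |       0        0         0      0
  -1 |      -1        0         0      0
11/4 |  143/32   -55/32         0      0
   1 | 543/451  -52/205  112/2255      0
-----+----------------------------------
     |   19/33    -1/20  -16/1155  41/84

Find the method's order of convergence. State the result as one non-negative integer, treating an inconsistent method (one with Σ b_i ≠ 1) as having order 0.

b = (19/33, -1/20, -16/1155, 41/84)
c = (0, -1, 11/4, 1)
Ac = (0, 0, 55/32, 16/41)
Σ b_i: 19/33·1 + (-1/20)·1 + (-16/1155)·1 + 41/84·1 = 1 ✓
b·c: (-1/20)·(-1) + (-16/1155)·11/4 + 41/84·1 = 1/2 ✓
b·c²: (-1/20)·1 + (-16/1155)·121/16 + 41/84·1 = 1/3 ✓
b·Ac: (-16/1155)·55/32 + 41/84·16/41 = 1/6 ✓
b·c³: (-1/20)·(-1) + (-16/1155)·1331/64 + 41/84·1 = 1/4 ✓
b·(c∘Ac): (-16/1155)·605/128 + 41/84·16/41 = 1/8 ✓
b·Ac²: (-16/1155)·(-55/32) + 41/84·5/41 = 1/12 ✓
b·A²c: 41/84·7/82 = 1/24 ✓; 4 stages ⇒ order 4.

4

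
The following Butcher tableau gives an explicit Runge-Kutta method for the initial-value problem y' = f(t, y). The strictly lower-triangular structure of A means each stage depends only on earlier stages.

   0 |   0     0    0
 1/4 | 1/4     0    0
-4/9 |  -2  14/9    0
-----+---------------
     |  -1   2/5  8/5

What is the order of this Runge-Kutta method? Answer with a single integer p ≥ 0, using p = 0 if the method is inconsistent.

1

b = (-1, 2/5, 8/5)
c = (0, 1/4, -4/9)
Ac = (0, 0, 7/18)
Σ b_i: (-1)·1 + 2/5·1 + 8/5·1 = 1 ✓
b·c: 2/5·1/4 + 8/5·(-4/9) = -11/18 ≠ 1/2 ⇒ order 1.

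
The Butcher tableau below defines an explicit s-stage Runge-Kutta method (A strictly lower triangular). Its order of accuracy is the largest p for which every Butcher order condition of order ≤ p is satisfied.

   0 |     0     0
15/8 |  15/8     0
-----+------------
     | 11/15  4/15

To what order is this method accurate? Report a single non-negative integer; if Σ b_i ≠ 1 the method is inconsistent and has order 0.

b = (11/15, 4/15)
c = (0, 15/8)
Σ b_i: 11/15·1 + 4/15·1 = 1 ✓
b·c: 4/15·15/8 = 1/2 ✓; 2 stages ⇒ order 2.

2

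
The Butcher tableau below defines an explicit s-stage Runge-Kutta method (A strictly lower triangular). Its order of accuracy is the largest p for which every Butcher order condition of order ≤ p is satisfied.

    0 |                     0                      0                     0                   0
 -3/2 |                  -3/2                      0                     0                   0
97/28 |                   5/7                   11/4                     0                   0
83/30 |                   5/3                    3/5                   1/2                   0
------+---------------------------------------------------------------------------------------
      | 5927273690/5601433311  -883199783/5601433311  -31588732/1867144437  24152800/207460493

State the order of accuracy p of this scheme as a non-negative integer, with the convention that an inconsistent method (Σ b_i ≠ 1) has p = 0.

3

b = (5927273690/5601433311, -883199783/5601433311, -31588732/1867144437, 24152800/207460493)
c = (0, -3/2, 97/28, 83/30)
Ac = (0, 0, -33/8, 233/280)
Σ b_i: 5927273690/5601433311·1 + (-883199783/5601433311)·1 + (-31588732/1867144437)·1 + 24152800/207460493·1 = 1 ✓
b·c: (-883199783/5601433311)·(-3/2) + (-31588732/1867144437)·97/28 + 24152800/207460493·83/30 = 1/2 ✓
b·c²: (-883199783/5601433311)·9/4 + (-31588732/1867144437)·9409/784 + 24152800/207460493·6889/900 = 1/3 ✓
b·Ac: (-31588732/1867144437)·(-33/8) + 24152800/207460493·233/280 = 1/6 ✓
b·c³: (-883199783/5601433311)·(-27/8) + (-31588732/1867144437)·912673/21952 + 24152800/207460493·571787/27000 = 7196599999021/3136802654160 ≠ 1/4 ⇒ order 3.
b·(c∘Ac): (-31588732/1867144437)·(-3201/224) + 24152800/207460493·19339/8400 = 2538302035/4979051832 ≠ 1/8
b·Ac²: (-31588732/1867144437)·99/16 + 24152800/207460493·57629/7840 = 4362994449/5808893804 ≠ 1/12
b·A²c: 24152800/207460493·(-33/16) = -49815150/207460493 ≠ 1/24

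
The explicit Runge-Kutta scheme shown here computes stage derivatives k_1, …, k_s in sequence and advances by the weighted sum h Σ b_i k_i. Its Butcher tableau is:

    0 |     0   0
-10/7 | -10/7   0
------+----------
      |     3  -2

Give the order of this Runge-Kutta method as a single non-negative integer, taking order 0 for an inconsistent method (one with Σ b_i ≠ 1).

b = (3, -2)
c = (0, -10/7)
Σ b_i: 3·1 + (-2)·1 = 1 ✓
b·c: (-2)·(-10/7) = 20/7 ≠ 1/2 ⇒ order 1.

1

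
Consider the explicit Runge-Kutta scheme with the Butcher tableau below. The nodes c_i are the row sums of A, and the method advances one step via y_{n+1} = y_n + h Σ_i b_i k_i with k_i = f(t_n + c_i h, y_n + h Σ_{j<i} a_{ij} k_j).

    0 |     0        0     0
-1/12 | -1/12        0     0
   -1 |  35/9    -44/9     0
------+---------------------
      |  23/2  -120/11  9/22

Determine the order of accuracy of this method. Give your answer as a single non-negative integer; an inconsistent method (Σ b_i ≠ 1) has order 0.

b = (23/2, -120/11, 9/22)
c = (0, -1/12, -1)
Ac = (0, 0, 11/27)
Σ b_i: 23/2·1 + (-120/11)·1 + 9/22·1 = 1 ✓
b·c: (-120/11)·(-1/12) + 9/22·(-1) = 1/2 ✓
b·c²: (-120/11)·1/144 + 9/22·1 = 1/3 ✓
b·Ac: 9/22·11/27 = 1/6 ✓; 3 stages ⇒ order 3.

3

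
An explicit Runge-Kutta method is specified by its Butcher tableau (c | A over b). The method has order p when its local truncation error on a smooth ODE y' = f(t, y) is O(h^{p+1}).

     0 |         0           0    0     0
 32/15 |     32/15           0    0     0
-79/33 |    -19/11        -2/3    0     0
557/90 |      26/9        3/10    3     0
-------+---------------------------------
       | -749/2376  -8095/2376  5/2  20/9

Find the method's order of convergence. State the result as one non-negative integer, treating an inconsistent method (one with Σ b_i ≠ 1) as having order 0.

b = (-749/2376, -8095/2376, 5/2, 20/9)
c = (0, 32/15, -79/33, 557/90)
Ac = (0, 0, -64/45, -1799/275)
Σ b_i: (-749/2376)·1 + (-8095/2376)·1 + 5/2·1 + 20/9·1 = 1 ✓
b·c: (-8095/2376)·32/15 + 5/2·(-79/33) + 20/9·557/90 = 1/2 ✓
b·c²: (-8095/2376)·1024/225 + 5/2·6241/1089 + 20/9·310249/8100 = 74040971/882090 ≠ 1/3 ⇒ order 2.
b·Ac: 5/2·(-64/45) + 20/9·(-1799/275) = -8956/495 ≠ 1/6

2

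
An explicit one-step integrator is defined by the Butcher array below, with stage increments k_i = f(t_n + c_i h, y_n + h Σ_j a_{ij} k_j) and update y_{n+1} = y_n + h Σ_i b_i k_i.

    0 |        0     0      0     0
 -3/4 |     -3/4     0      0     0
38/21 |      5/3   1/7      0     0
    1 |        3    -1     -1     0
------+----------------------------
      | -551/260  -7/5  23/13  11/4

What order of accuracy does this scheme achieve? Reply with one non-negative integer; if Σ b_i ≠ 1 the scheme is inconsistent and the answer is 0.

b = (-551/260, -7/5, 23/13, 11/4)
c = (0, -3/4, 38/21, 1)
Ac = (0, 0, -3/28, -89/84)
Σ b_i: (-551/260)·1 + (-7/5)·1 + 23/13·1 + 11/4·1 = 1 ✓
b·c: (-7/5)·(-3/4) + 23/13·38/21 + 11/4·1 = 9557/1365 ≠ 1/2 ⇒ order 1.

1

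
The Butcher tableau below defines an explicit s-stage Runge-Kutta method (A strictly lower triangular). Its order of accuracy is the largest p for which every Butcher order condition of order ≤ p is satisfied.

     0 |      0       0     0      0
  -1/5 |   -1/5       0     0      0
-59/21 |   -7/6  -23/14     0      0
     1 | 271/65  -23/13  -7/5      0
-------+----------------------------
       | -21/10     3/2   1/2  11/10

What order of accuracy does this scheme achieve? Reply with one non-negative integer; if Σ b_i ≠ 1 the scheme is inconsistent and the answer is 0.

1

b = (-21/10, 3/2, 1/2, 11/10)
c = (0, -1/5, -59/21, 1)
Ac = (0, 0, 23/70, 836/195)
Σ b_i: (-21/10)·1 + 3/2·1 + 1/2·1 + 11/10·1 = 1 ✓
b·c: 3/2·(-1/5) + 1/2·(-59/21) + 11/10·1 = -127/210 ≠ 1/2 ⇒ order 1.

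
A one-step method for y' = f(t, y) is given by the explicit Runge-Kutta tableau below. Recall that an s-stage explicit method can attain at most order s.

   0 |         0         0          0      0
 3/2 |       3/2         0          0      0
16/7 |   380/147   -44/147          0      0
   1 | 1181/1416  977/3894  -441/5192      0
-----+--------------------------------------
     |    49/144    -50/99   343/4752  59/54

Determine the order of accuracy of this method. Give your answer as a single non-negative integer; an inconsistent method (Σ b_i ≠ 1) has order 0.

b = (49/144, -50/99, 343/4752, 59/54)
c = (0, 3/2, 16/7, 1)
Ac = (0, 0, -22/49, 43/236)
Σ b_i: 49/144·1 + (-50/99)·1 + 343/4752·1 + 59/54·1 = 1 ✓
b·c: (-50/99)·3/2 + 343/4752·16/7 + 59/54·1 = 1/2 ✓
b·c²: (-50/99)·9/4 + 343/4752·256/49 + 59/54·1 = 1/3 ✓
b·Ac: 343/4752·(-22/49) + 59/54·43/236 = 1/6 ✓
b·c³: (-50/99)·27/8 + 343/4752·4096/343 + 59/54·1 = 1/4 ✓
b·(c∘Ac): 343/4752·(-352/343) + 59/54·43/236 = 1/8 ✓
b·Ac²: 343/4752·(-33/49) + 59/54·57/472 = 1/12 ✓
b·A²c: 59/54·9/236 = 1/24 ✓; 4 stages ⇒ order 4.

4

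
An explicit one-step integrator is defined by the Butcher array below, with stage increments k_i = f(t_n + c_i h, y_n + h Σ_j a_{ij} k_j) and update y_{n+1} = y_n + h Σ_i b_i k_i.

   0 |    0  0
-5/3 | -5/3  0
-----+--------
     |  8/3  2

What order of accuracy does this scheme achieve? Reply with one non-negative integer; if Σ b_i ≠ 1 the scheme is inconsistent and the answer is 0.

b = (8/3, 2)
c = (0, -5/3)
Σ b_i: 8/3·1 + 2·1 = 14/3 ≠ 1 ⇒ order 0.

0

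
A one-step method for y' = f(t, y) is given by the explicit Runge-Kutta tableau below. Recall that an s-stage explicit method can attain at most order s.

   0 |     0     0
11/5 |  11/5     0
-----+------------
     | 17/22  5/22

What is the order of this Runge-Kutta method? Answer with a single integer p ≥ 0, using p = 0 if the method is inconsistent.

2

b = (17/22, 5/22)
c = (0, 11/5)
Σ b_i: 17/22·1 + 5/22·1 = 1 ✓
b·c: 5/22·11/5 = 1/2 ✓; 2 stages ⇒ order 2.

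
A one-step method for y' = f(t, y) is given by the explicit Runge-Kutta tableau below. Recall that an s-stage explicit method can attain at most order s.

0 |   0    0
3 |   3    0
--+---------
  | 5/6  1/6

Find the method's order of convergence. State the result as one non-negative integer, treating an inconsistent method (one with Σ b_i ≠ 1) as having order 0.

2

b = (5/6, 1/6)
c = (0, 3)
Σ b_i: 5/6·1 + 1/6·1 = 1 ✓
b·c: 1/6·3 = 1/2 ✓; 2 stages ⇒ order 2.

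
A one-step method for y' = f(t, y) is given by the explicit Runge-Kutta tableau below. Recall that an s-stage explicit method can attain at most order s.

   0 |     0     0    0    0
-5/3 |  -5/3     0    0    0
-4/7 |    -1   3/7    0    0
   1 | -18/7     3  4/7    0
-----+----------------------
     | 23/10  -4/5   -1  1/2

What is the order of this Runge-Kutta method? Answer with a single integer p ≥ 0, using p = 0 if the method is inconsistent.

1

b = (23/10, -4/5, -1, 1/2)
c = (0, -5/3, -4/7, 1)
Ac = (0, 0, -5/7, -261/49)
Σ b_i: 23/10·1 + (-4/5)·1 + (-1)·1 + 1/2·1 = 1 ✓
b·c: (-4/5)·(-5/3) + (-1)·(-4/7) + 1/2·1 = 101/42 ≠ 1/2 ⇒ order 1.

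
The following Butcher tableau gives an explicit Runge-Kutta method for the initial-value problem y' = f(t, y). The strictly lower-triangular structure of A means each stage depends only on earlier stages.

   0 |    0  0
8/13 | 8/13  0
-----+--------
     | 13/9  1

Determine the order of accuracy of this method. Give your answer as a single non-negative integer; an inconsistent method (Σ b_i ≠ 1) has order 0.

b = (13/9, 1)
c = (0, 8/13)
Σ b_i: 13/9·1 + 1·1 = 22/9 ≠ 1 ⇒ order 0.

0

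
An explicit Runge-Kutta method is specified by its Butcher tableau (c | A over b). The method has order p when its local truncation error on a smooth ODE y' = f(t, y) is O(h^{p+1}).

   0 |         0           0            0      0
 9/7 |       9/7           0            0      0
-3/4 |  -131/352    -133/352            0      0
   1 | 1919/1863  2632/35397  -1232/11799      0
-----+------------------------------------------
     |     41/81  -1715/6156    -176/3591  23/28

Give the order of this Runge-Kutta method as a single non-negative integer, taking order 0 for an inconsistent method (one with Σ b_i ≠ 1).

b = (41/81, -1715/6156, -176/3591, 23/28)
c = (0, 9/7, -3/4, 1)
Ac = (0, 0, -171/352, 4/23)
Σ b_i: 41/81·1 + (-1715/6156)·1 + (-176/3591)·1 + 23/28·1 = 1 ✓
b·c: (-1715/6156)·9/7 + (-176/3591)·(-3/4) + 23/28·1 = 1/2 ✓
b·c²: (-1715/6156)·81/49 + (-176/3591)·9/16 + 23/28·1 = 1/3 ✓
b·Ac: (-176/3591)·(-171/352) + 23/28·4/23 = 1/6 ✓
b·c³: (-1715/6156)·729/343 + (-176/3591)·(-27/64) + 23/28·1 = 1/4 ✓
b·(c∘Ac): (-176/3591)·513/1408 + 23/28·4/23 = 1/8 ✓
b·Ac²: (-176/3591)·(-1539/2464) + 23/28·31/483 = 1/12 ✓
b·A²c: 23/28·7/138 = 1/24 ✓; 4 stages ⇒ order 4.

4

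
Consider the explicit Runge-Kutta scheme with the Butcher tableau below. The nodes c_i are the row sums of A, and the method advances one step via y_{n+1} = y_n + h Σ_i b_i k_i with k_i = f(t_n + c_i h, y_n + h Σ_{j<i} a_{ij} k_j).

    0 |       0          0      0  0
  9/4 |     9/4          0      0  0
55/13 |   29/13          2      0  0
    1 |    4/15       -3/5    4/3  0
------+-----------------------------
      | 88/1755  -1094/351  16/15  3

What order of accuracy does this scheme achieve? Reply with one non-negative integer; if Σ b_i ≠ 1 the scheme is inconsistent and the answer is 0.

2

b = (88/1755, -1094/351, 16/15, 3)
c = (0, 9/4, 55/13, 1)
Ac = (0, 0, 9/2, 3347/780)
Σ b_i: 88/1755·1 + (-1094/351)·1 + 16/15·1 + 3·1 = 1 ✓
b·c: (-1094/351)·9/4 + 16/15·55/13 + 3·1 = 1/2 ✓
b·c²: (-1094/351)·81/16 + 16/15·3025/169 + 3·1 = 25609/4056 ≠ 1/3 ⇒ order 2.
b·Ac: 16/15·9/2 + 3·3347/780 = 919/52 ≠ 1/6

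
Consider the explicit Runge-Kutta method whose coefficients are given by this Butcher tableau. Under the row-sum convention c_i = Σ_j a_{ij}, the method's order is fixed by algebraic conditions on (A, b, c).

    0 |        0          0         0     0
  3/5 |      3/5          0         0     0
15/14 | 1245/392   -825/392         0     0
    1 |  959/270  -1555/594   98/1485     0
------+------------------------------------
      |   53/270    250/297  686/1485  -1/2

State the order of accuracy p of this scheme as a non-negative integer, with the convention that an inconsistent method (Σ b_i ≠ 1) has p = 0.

4

b = (53/270, 250/297, 686/1485, -1/2)
c = (0, 3/5, 15/14, 1)
Ac = (0, 0, -495/392, -3/2)
Σ b_i: 53/270·1 + 250/297·1 + 686/1485·1 + (-1/2)·1 = 1 ✓
b·c: 250/297·3/5 + 686/1485·15/14 + (-1/2)·1 = 1/2 ✓
b·c²: 250/297·9/25 + 686/1485·225/196 + (-1/2)·1 = 1/3 ✓
b·Ac: 686/1485·(-495/392) + (-1/2)·(-3/2) = 1/6 ✓
b·c³: 250/297·27/125 + 686/1485·3375/2744 + (-1/2)·1 = 1/4 ✓
b·(c∘Ac): 686/1485·(-7425/5488) + (-1/2)·(-3/2) = 1/8 ✓
b·Ac²: 686/1485·(-297/392) + (-1/2)·(-13/15) = 1/12 ✓
b·A²c: (-1/2)·(-1/12) = 1/24 ✓; 4 stages ⇒ order 4.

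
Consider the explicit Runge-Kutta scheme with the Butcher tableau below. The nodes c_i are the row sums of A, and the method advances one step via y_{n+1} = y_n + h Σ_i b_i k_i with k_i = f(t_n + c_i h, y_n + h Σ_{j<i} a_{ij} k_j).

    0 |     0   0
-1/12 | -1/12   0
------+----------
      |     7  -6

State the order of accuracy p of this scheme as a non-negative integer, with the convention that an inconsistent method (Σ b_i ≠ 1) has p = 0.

b = (7, -6)
c = (0, -1/12)
Σ b_i: 7·1 + (-6)·1 = 1 ✓
b·c: (-6)·(-1/12) = 1/2 ✓; 2 stages ⇒ order 2.

2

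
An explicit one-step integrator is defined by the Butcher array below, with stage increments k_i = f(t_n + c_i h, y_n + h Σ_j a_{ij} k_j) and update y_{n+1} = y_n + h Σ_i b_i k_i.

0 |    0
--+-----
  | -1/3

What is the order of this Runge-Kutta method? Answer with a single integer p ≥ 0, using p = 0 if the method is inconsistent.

0

b = (-1/3)
c = (0)
Σ b_i: (-1/3)·1 = -1/3 ≠ 1 ⇒ order 0.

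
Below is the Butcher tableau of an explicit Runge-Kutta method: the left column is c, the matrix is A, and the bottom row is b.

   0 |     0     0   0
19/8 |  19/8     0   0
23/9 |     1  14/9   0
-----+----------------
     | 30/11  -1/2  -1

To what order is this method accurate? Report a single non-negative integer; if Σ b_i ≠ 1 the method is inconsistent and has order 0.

0

b = (30/11, -1/2, -1)
c = (0, 19/8, 23/9)
Ac = (0, 0, 133/36)
Σ b_i: 30/11·1 + (-1/2)·1 + (-1)·1 = 27/22 ≠ 1 ⇒ order 0.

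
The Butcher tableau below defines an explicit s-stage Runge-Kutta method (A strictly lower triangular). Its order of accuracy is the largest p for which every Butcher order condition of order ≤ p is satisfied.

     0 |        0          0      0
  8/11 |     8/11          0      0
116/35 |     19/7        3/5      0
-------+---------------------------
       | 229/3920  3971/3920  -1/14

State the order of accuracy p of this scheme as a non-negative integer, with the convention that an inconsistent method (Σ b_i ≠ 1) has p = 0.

2

b = (229/3920, 3971/3920, -1/14)
c = (0, 8/11, 116/35)
Ac = (0, 0, 24/55)
Σ b_i: 229/3920·1 + 3971/3920·1 + (-1/14)·1 = 1 ✓
b·c: 3971/3920·8/11 + (-1/14)·116/35 = 1/2 ✓
b·c²: 3971/3920·64/121 + (-1/14)·13456/1225 = -23468/94325 ≠ 1/3 ⇒ order 2.
b·Ac: (-1/14)·24/55 = -12/385 ≠ 1/6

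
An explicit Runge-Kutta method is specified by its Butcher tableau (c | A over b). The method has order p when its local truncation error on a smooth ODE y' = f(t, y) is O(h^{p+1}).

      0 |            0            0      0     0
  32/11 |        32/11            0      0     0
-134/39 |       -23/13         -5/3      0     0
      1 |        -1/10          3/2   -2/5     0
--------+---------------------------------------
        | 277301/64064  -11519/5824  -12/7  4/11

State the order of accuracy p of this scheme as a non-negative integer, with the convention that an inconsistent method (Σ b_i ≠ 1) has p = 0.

2

b = (277301/64064, -11519/5824, -12/7, 4/11)
c = (0, 32/11, -134/39, 1)
Ac = (0, 0, -160/33, 12308/2145)
Σ b_i: 277301/64064·1 + (-11519/5824)·1 + (-12/7)·1 + 4/11·1 = 1 ✓
b·c: (-11519/5824)·32/11 + (-12/7)·(-134/39) + 4/11·1 = 1/2 ✓
b·c²: (-11519/5824)·1024/121 + (-12/7)·17956/1521 + 4/11·1 = -15722404/429429 ≠ 1/3 ⇒ order 2.
b·Ac: (-12/7)·(-160/33) + 4/11·12308/2145 = 1717424/165165 ≠ 1/6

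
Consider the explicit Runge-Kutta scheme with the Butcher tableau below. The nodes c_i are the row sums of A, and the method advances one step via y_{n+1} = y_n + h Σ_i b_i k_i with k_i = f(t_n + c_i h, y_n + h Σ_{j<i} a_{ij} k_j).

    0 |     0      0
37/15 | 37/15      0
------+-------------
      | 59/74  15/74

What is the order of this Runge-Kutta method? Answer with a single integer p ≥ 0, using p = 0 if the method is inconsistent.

2

b = (59/74, 15/74)
c = (0, 37/15)
Σ b_i: 59/74·1 + 15/74·1 = 1 ✓
b·c: 15/74·37/15 = 1/2 ✓; 2 stages ⇒ order 2.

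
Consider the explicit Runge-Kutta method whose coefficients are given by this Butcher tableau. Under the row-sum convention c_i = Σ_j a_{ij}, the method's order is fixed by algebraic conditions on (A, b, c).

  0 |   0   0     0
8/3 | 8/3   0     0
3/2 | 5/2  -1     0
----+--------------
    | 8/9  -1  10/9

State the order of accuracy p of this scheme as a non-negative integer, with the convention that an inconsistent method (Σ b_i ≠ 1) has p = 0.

1

b = (8/9, -1, 10/9)
c = (0, 8/3, 3/2)
Ac = (0, 0, -8/3)
Σ b_i: 8/9·1 + (-1)·1 + 10/9·1 = 1 ✓
b·c: (-1)·8/3 + 10/9·3/2 = -1 ≠ 1/2 ⇒ order 1.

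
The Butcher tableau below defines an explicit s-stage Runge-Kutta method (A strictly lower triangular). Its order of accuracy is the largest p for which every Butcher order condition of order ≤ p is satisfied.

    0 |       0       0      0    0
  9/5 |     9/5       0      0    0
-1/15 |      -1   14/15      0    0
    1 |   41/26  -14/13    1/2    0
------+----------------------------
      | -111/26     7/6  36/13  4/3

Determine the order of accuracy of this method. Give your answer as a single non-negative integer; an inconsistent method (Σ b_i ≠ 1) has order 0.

b = (-111/26, 7/6, 36/13, 4/3)
c = (0, 9/5, -1/15, 1)
Ac = (0, 0, 42/25, -769/390)
Σ b_i: (-111/26)·1 + 7/6·1 + 36/13·1 + 4/3·1 = 1 ✓
b·c: 7/6·9/5 + 36/13·(-1/15) + 4/3·1 = 1267/390 ≠ 1/2 ⇒ order 1.

1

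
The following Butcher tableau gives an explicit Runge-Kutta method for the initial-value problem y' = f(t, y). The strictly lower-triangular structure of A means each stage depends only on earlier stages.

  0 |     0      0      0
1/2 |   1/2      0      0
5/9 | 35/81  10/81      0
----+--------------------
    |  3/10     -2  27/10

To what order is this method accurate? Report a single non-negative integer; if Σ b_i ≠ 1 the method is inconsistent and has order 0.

b = (3/10, -2, 27/10)
c = (0, 1/2, 5/9)
Ac = (0, 0, 5/81)
Σ b_i: 3/10·1 + (-2)·1 + 27/10·1 = 1 ✓
b·c: (-2)·1/2 + 27/10·5/9 = 1/2 ✓
b·c²: (-2)·1/4 + 27/10·25/81 = 1/3 ✓
b·Ac: 27/10·5/81 = 1/6 ✓; 3 stages ⇒ order 3.

3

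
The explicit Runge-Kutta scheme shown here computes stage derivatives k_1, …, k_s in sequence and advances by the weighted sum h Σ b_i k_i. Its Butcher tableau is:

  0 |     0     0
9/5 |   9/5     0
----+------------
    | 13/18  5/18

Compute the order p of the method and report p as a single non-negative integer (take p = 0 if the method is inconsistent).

2

b = (13/18, 5/18)
c = (0, 9/5)
Σ b_i: 13/18·1 + 5/18·1 = 1 ✓
b·c: 5/18·9/5 = 1/2 ✓; 2 stages ⇒ order 2.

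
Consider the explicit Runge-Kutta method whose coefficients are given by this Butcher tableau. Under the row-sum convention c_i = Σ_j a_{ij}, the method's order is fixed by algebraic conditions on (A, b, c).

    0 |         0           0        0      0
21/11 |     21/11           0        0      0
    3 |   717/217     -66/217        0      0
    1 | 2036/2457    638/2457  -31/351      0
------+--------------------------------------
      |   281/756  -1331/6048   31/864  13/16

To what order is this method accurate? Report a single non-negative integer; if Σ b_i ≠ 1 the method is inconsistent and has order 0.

b = (281/756, -1331/6048, 31/864, 13/16)
c = (0, 21/11, 3, 1)
Ac = (0, 0, -18/31, 3/13)
Σ b_i: 281/756·1 + (-1331/6048)·1 + 31/864·1 + 13/16·1 = 1 ✓
b·c: (-1331/6048)·21/11 + 31/864·3 + 13/16·1 = 1/2 ✓
b·c²: (-1331/6048)·441/121 + 31/864·9 + 13/16·1 = 1/3 ✓
b·Ac: 31/864·(-18/31) + 13/16·3/13 = 1/6 ✓
b·c³: (-1331/6048)·9261/1331 + 31/864·27 + 13/16·1 = 1/4 ✓
b·(c∘Ac): 31/864·(-54/31) + 13/16·3/13 = 1/8 ✓
b·Ac²: 31/864·(-378/341) + 13/16·5/33 = 1/12 ✓
b·A²c: 13/16·2/39 = 1/24 ✓; 4 stages ⇒ order 4.

4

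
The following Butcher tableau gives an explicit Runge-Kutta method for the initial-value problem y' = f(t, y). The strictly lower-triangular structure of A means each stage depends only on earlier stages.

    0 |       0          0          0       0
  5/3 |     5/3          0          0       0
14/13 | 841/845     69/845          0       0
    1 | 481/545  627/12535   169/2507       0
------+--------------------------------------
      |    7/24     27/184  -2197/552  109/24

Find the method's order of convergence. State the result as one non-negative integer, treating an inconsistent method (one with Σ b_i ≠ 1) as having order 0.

4

b = (7/24, 27/184, -2197/552, 109/24)
c = (0, 5/3, 14/13, 1)
Ac = (0, 0, 23/169, 17/109)
Σ b_i: 7/24·1 + 27/184·1 + (-2197/552)·1 + 109/24·1 = 1 ✓
b·c: 27/184·5/3 + (-2197/552)·14/13 + 109/24·1 = 1/2 ✓
b·c²: 27/184·25/9 + (-2197/552)·196/169 + 109/24·1 = 1/3 ✓
b·Ac: (-2197/552)·23/169 + 109/24·17/109 = 1/6 ✓
b·c³: 27/184·125/27 + (-2197/552)·2744/2197 + 109/24·1 = 1/4 ✓
b·(c∘Ac): (-2197/552)·322/2197 + 109/24·17/109 = 1/8 ✓
b·Ac²: (-2197/552)·115/507 + 109/24·71/327 = 1/12 ✓
b·A²c: 109/24·1/109 = 1/24 ✓; 4 stages ⇒ order 4.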